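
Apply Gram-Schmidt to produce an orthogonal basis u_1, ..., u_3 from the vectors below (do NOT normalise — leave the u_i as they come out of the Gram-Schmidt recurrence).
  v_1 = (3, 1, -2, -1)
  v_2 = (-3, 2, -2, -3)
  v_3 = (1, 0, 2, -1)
Orthogonal basis:
  u_1 = (3, 1, -2, -1)
  u_2 = (-3, 2, -2, -3)
  u_3 = (7/13, 4/13, 22/13, -19/13)

Apply the Gram-Schmidt recurrence
  u_1 = v_1
  u_i = v_i − Σ_{j<i} ((v_i · u_j) / (u_j · u_j)) · u_j.

Step by step this gives:
  u_1 = (3, 1, -2, -1)
  u_2 = (-3, 2, -2, -3)
  u_3 = (7/13, 4/13, 22/13, -19/13)

Orthogonality check:
  u_2 · u_1 = 0 (should be 0)
  u_3 · u_1 = 0 (should be 0)
  u_3 · u_2 = 0 (should be 0)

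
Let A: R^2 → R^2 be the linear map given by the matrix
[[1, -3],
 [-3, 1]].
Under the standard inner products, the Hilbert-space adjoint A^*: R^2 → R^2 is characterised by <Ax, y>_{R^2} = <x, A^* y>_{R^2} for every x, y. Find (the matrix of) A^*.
A^* = A^T =
[[1, -3],
 [-3, 1]]

For real matrices with standard dot products, the defining identity <Ax, y> = <x, A^* y> gives (Ax)^T y = x^T (A^*) y, i.e. x^T A^T y = x^T (A^*) y. Since this holds for all x, y, we must have A^* = A^T. Therefore
A^* =
[[1, -3],
 [-3, 1]].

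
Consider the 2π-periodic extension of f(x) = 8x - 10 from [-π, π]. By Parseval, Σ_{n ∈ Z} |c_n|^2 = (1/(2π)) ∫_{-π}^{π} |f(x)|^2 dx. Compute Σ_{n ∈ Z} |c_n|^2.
Σ |c_n|^2 = 64π^2/3 + 100

Expand and integrate term by term over [-π, π]:
  ∫ (8x)^2 dx = 64·(2π^3/3); ∫ 2·8·(-10)·x dx = 0 (odd integrand); ∫ (-10)^2 dx = 100·2π.
So (1/(2π)) ∫_{-π}^{π} (8x - 10)^2 dx = 64π^2/3 + 100 = 64π^2/3 + 100.
Parseval ⇒ Σ |c_n|^2 = 64π^2/3 + 100.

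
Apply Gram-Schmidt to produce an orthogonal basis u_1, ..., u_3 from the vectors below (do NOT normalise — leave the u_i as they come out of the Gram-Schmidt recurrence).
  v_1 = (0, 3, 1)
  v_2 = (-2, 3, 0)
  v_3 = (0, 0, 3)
Orthogonal basis:
  u_1 = (0, 3, 1)
  u_2 = (-2, 3/10, -9/10)
  u_3 = (-54/49, -36/49, 108/49)

Apply the Gram-Schmidt recurrence
  u_1 = v_1
  u_i = v_i − Σ_{j<i} ((v_i · u_j) / (u_j · u_j)) · u_j.

Step by step this gives:
  u_1 = (0, 3, 1)
  u_2 = (-2, 3/10, -9/10)
  u_3 = (-54/49, -36/49, 108/49)

Orthogonality check:
  u_2 · u_1 = 0 (should be 0)
  u_3 · u_1 = 0 (should be 0)
  u_3 · u_2 = 0 (should be 0)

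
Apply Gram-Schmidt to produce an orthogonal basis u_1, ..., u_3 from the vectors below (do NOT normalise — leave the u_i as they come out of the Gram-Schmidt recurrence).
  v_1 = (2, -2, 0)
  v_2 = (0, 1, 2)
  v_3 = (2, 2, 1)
Orthogonal basis:
  u_1 = (2, -2, 0)
  u_2 = (1/2, 1/2, 2)
  u_3 = (14/9, 14/9, -7/9)

Apply the Gram-Schmidt recurrence
  u_1 = v_1
  u_i = v_i − Σ_{j<i} ((v_i · u_j) / (u_j · u_j)) · u_j.

Step by step this gives:
  u_1 = (2, -2, 0)
  u_2 = (1/2, 1/2, 2)
  u_3 = (14/9, 14/9, -7/9)

Orthogonality check:
  u_2 · u_1 = 0 (should be 0)
  u_3 · u_1 = 0 (should be 0)
  u_3 · u_2 = 0 (should be 0)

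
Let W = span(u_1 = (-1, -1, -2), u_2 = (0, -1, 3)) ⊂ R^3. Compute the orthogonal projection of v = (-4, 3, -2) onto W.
proj_W(v) = (-1/7, 24/35, -97/35)

Set up U = [u_1 | ... | u_2] ∈ R^(3×2). The projector onto W = col(U) is P = U (U^T U)^(-1) U^T.
Compute U^T U =
  [6, -5]
  [-5, 10],
and U^T v = (5, -9).
Solve U^T U · c = U^T v for the coefficients: c = (1/7, -29/35). The projection is proj_W(v) = U c.
Check: (v - proj_W(v)) · u_1 = 0  (should be 0).
Check: (v - proj_W(v)) · u_2 = 0  (should be 0).
Result: proj_W(v) = (-1/7, 24/35, -97/35).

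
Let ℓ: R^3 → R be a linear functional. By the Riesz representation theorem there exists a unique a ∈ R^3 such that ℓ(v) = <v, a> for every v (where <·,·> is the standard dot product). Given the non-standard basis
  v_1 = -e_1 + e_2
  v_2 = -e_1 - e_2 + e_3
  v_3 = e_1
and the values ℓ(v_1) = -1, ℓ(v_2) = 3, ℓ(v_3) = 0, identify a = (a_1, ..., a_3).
a = (0, -1, 2)

Write a = (a_1, ..., a_3) in the standard basis. For each basis vector v_i, ℓ(v_i) = <v_i, a> is a linear equation in the a_j's. Collect the n equations into a matrix system V a = ℓ, where row i of V is v_i (expressed in the standard basis). Since V is invertible (lower-triangular with 1s on the diagonal, up to permutation), solve by back-substitution:
  V =
[[-1, 1, 0],
 [-1, -1, 1],
 [1, 0, 0]]
  V a = (-1, 3, 0)
Solving gives a = (0, -1, 2).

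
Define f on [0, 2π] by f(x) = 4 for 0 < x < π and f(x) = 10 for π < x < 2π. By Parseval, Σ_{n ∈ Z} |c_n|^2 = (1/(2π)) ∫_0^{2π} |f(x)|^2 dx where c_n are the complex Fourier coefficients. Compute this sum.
Σ |c_n|^2 = 58

Parseval equates the L^2 energy of f (normalised by 1/(2π)) with the ℓ^2 sum of its Fourier coefficients: (1/(2π)) ∫_0^{2π} |f|^2 = Σ |c_n|^2.
Compute the left side: (1/(2π)) [∫_0^π 4^2 dx + ∫_π^{2π} 10^2 dx] = (1/(2π)) · (16π + 100π) = (16 + 100)/2 = 58.
So Σ_{n ∈ Z} |c_n|^2 = 58.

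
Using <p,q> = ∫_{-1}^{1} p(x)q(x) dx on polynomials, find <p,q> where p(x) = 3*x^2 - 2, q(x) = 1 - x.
<p,q> = -2

Expand the product: p(x)·q(x) = -3*x^3 + 3*x^2 + 2*x - 2.
∫_{-1}^{1} of each monomial x^k gives [2/(k+1) if k even, 0 if k odd]. Integrating term-by-term (or equivalently evaluating the antiderivative F(x) = -3*x^4/4 + x^3 + x^2 - 2*x at the endpoints):
  F(1) − F(−1) = -3/4 − (5/4) = -2.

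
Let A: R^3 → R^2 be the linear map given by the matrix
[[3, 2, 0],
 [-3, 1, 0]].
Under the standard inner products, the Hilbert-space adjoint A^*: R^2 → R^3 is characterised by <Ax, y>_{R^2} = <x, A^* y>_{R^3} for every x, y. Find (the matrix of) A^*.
A^* = A^T =
[[3, -3],
 [2, 1],
 [0, 0]]

For real matrices with standard dot products, the defining identity <Ax, y> = <x, A^* y> gives (Ax)^T y = x^T (A^*) y, i.e. x^T A^T y = x^T (A^*) y. Since this holds for all x, y, we must have A^* = A^T. Therefore
A^* =
[[3, -3],
 [2, 1],
 [0, 0]].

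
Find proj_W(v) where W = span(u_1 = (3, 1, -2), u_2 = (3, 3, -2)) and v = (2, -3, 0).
proj_W(v) = (18/13, -3, -12/13)

Set up U = [u_1 | ... | u_2] ∈ R^(3×2). The projector onto W = col(U) is P = U (U^T U)^(-1) U^T.
Compute U^T U =
  [14, 16]
  [16, 22],
and U^T v = (3, -3).
Solve U^T U · c = U^T v for the coefficients: c = (57/26, -45/26). The projection is proj_W(v) = U c.
Check: (v - proj_W(v)) · u_1 = 0  (should be 0).
Check: (v - proj_W(v)) · u_2 = 0  (should be 0).
Result: proj_W(v) = (18/13, -3, -12/13).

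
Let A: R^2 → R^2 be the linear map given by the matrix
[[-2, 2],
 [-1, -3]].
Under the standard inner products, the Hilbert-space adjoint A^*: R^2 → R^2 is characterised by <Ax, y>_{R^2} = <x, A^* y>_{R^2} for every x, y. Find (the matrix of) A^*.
A^* = A^T =
[[-2, -1],
 [2, -3]]

For real matrices with standard dot products, the defining identity <Ax, y> = <x, A^* y> gives (Ax)^T y = x^T (A^*) y, i.e. x^T A^T y = x^T (A^*) y. Since this holds for all x, y, we must have A^* = A^T. Therefore
A^* =
[[-2, -1],
 [2, -3]].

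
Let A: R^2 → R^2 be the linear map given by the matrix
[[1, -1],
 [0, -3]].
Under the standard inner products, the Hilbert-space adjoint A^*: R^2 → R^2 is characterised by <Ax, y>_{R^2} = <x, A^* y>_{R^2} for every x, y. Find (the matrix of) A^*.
A^* = A^T =
[[1, 0],
 [-1, -3]]

For real matrices with standard dot products, the defining identity <Ax, y> = <x, A^* y> gives (Ax)^T y = x^T (A^*) y, i.e. x^T A^T y = x^T (A^*) y. Since this holds for all x, y, we must have A^* = A^T. Therefore
A^* =
[[1, 0],
 [-1, -3]].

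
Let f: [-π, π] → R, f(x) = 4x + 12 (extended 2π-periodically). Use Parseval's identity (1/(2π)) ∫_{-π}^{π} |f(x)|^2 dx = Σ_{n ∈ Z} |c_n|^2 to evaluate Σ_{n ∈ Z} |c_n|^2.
Σ |c_n|^2 = 16π^2/3 + 144

Expand and integrate term by term over [-π, π]:
  ∫ (4x)^2 dx = 16·(2π^3/3); ∫ 2·4·(12)·x dx = 0 (odd integrand); ∫ 12^2 dx = 144·2π.
So (1/(2π)) ∫_{-π}^{π} (4x + 12)^2 dx = 16π^2/3 + 144 = 16π^2/3 + 144.
Parseval ⇒ Σ |c_n|^2 = 16π^2/3 + 144.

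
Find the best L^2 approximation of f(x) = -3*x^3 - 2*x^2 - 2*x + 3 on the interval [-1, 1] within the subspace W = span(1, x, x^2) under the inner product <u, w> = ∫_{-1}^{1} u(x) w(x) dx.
g(x) = -2*x^2 - 19*x/5 + 3

The best approximation g ∈ W is the orthogonal projection of f onto W. Writing g = a_0 + a_1 x + a_2 x^2, the coefficients solve the normal equations G · a = b where
  G_{ij} = <φ_i, φ_j> and b_i = <f, φ_i>, with φ_0 = 1, φ_1 = x, φ_2 = x^2.
G =
  [2, 0, 2/3]
  [0, 2/3, 0]
  [2/3, 0, 2/5],
b = (14/3, -38/15, 6/5).
Solving gives a_0 = 3, a_1 = -19/5, a_2 = -2, so
  g(x) = -2*x^2 - 19*x/5 + 3.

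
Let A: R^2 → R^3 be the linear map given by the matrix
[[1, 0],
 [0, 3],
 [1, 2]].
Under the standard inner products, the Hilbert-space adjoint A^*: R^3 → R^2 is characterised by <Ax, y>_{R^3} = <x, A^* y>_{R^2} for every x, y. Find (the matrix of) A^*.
A^* = A^T =
[[1, 0, 1],
 [0, 3, 2]]

For real matrices with standard dot products, the defining identity <Ax, y> = <x, A^* y> gives (Ax)^T y = x^T (A^*) y, i.e. x^T A^T y = x^T (A^*) y. Since this holds for all x, y, we must have A^* = A^T. Therefore
A^* =
[[1, 0, 1],
 [0, 3, 2]].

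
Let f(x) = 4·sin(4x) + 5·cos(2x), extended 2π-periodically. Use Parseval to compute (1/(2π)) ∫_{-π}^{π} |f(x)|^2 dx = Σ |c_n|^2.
Σ |c_n|^2 = 41/2

Expand |f|^2 and use orthogonality of {sin(nx), cos(mx)} on [-π, π]:
  ∫_{-π}^{π} sin(nx)^2 dx = π, ∫ cos(mx)^2 dx = π, and cross terms integrate to 0.
So ∫_{-π}^{π} f(x)^2 dx = 4^2 · π + 5^2 · π = (16 + 25)π.
Divide by 2π: (16 + 25)/2 = 41/2.
By Parseval, this equals Σ |c_n|^2.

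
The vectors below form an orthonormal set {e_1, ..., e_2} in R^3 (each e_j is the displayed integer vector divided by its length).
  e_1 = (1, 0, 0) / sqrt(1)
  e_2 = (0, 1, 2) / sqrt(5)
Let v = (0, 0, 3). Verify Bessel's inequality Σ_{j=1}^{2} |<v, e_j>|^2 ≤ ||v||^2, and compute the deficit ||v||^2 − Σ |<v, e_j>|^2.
Σ |<v, e_j>|^2 = 36/5; ||v||^2 = 9; deficit = 9/5

Write each e_j = u_j / sqrt(<u_j, u_j>) where u_j is the displayed integer vector. Then <v, e_j> = <v, u_j> / sqrt(<u_j, u_j>), so |<v, e_j>|^2 = <v, u_j>^2 / <u_j, u_j>.
Coefficients: <v, e_1> = 0/sqrt(1), <v, e_2> = 6/sqrt(5).
Square and sum: Σ |<v, e_j>|^2 = 36/5.
Compute ||v||^2 = v·v = 9.
Deficit = 9 − 36/5 = 9/5 ≥ 0, confirming Bessel's inequality. (The deficit equals ||v − Σ <v,e_j> e_j||^2, the squared distance from v to span{e_j}.)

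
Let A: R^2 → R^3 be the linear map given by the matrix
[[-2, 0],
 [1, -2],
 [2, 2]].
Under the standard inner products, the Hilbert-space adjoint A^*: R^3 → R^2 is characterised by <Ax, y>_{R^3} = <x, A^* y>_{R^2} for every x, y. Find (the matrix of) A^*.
A^* = A^T =
[[-2, 1, 2],
 [0, -2, 2]]

For real matrices with standard dot products, the defining identity <Ax, y> = <x, A^* y> gives (Ax)^T y = x^T (A^*) y, i.e. x^T A^T y = x^T (A^*) y. Since this holds for all x, y, we must have A^* = A^T. Therefore
A^* =
[[-2, 1, 2],
 [0, -2, 2]].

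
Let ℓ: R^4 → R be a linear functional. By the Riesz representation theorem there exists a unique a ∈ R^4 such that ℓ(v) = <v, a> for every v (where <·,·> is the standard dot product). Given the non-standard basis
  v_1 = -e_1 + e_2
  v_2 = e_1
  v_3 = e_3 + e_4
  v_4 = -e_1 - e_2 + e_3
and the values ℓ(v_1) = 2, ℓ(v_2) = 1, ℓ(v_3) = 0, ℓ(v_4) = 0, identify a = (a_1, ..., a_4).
a = (1, 3, 4, -4)

Write a = (a_1, ..., a_4) in the standard basis. For each basis vector v_i, ℓ(v_i) = <v_i, a> is a linear equation in the a_j's. Collect the n equations into a matrix system V a = ℓ, where row i of V is v_i (expressed in the standard basis). Since V is invertible (lower-triangular with 1s on the diagonal, up to permutation), solve by back-substitution:
  V =
[[-1, 1, 0, 0],
 [1, 0, 0, 0],
 [0, 0, 1, 1],
 [-1, -1, 1, 0]]
  V a = (2, 1, 0, 0)
Solving gives a = (1, 3, 4, -4).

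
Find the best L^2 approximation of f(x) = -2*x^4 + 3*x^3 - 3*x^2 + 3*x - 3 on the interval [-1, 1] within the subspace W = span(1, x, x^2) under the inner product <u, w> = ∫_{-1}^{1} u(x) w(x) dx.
g(x) = -33*x^2/7 + 24*x/5 - 99/35

The best approximation g ∈ W is the orthogonal projection of f onto W. Writing g = a_0 + a_1 x + a_2 x^2, the coefficients solve the normal equations G · a = b where
  G_{ij} = <φ_i, φ_j> and b_i = <f, φ_i>, with φ_0 = 1, φ_1 = x, φ_2 = x^2.
G =
  [2, 0, 2/3]
  [0, 2/3, 0]
  [2/3, 0, 2/5],
b = (-44/5, 16/5, -132/35).
Solving gives a_0 = -99/35, a_1 = 24/5, a_2 = -33/7, so
  g(x) = -33*x^2/7 + 24*x/5 - 99/35.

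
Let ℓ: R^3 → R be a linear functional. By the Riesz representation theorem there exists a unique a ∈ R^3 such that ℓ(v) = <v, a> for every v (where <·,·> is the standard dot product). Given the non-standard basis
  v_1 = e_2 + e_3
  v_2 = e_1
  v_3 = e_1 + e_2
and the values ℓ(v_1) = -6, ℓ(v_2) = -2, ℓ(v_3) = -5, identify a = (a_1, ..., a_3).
a = (-2, -3, -3)

Write a = (a_1, ..., a_3) in the standard basis. For each basis vector v_i, ℓ(v_i) = <v_i, a> is a linear equation in the a_j's. Collect the n equations into a matrix system V a = ℓ, where row i of V is v_i (expressed in the standard basis). Since V is invertible (lower-triangular with 1s on the diagonal, up to permutation), solve by back-substitution:
  V =
[[0, 1, 1],
 [1, 0, 0],
 [1, 1, 0]]
  V a = (-6, -2, -5)
Solving gives a = (-2, -3, -3).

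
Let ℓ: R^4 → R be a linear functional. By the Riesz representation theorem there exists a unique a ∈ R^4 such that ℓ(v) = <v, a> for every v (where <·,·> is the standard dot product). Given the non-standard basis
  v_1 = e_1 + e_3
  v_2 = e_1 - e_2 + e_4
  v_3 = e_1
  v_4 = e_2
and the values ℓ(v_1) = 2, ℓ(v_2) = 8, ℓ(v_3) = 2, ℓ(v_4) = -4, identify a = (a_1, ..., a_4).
a = (2, -4, 0, 2)

Write a = (a_1, ..., a_4) in the standard basis. For each basis vector v_i, ℓ(v_i) = <v_i, a> is a linear equation in the a_j's. Collect the n equations into a matrix system V a = ℓ, where row i of V is v_i (expressed in the standard basis). Since V is invertible (lower-triangular with 1s on the diagonal, up to permutation), solve by back-substitution:
  V =
[[1, 0, 1, 0],
 [1, -1, 0, 1],
 [1, 0, 0, 0],
 [0, 1, 0, 0]]
  V a = (2, 8, 2, -4)
Solving gives a = (2, -4, 0, 2).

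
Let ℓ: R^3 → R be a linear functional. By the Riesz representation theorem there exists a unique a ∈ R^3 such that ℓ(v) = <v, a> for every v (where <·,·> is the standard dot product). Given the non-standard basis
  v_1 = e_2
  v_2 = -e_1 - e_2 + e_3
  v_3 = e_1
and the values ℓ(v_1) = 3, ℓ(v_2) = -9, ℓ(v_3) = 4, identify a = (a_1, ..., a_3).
a = (4, 3, -2)

Write a = (a_1, ..., a_3) in the standard basis. For each basis vector v_i, ℓ(v_i) = <v_i, a> is a linear equation in the a_j's. Collect the n equations into a matrix system V a = ℓ, where row i of V is v_i (expressed in the standard basis). Since V is invertible (lower-triangular with 1s on the diagonal, up to permutation), solve by back-substitution:
  V =
[[0, 1, 0],
 [-1, -1, 1],
 [1, 0, 0]]
  V a = (3, -9, 4)
Solving gives a = (4, 3, -2).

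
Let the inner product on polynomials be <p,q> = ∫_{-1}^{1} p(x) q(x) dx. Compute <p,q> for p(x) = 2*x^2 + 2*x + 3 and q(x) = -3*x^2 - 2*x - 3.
<p,q> = -496/15

Expand the product: p(x)·q(x) = -6*x^4 - 10*x^3 - 19*x^2 - 12*x - 9.
∫_{-1}^{1} of each monomial x^k gives [2/(k+1) if k even, 0 if k odd]. Integrating term-by-term (or equivalently evaluating the antiderivative F(x) = -6*x^5/5 - 5*x^4/2 - 19*x^3/3 - 6*x^2 - 9*x at the endpoints):
  F(1) − F(−1) = -751/30 − (241/30) = -496/15.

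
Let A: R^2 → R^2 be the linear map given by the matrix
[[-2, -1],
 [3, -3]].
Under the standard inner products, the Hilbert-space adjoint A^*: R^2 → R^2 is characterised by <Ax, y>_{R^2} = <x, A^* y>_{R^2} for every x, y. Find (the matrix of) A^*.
A^* = A^T =
[[-2, 3],
 [-1, -3]]

For real matrices with standard dot products, the defining identity <Ax, y> = <x, A^* y> gives (Ax)^T y = x^T (A^*) y, i.e. x^T A^T y = x^T (A^*) y. Since this holds for all x, y, we must have A^* = A^T. Therefore
A^* =
[[-2, 3],
 [-1, -3]].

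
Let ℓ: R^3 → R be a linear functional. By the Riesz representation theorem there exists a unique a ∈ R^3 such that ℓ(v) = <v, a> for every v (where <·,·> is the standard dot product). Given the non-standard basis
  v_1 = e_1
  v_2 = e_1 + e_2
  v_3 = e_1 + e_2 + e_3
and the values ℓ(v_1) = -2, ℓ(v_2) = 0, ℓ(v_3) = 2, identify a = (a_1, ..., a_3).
a = (-2, 2, 2)

Write a = (a_1, ..., a_3) in the standard basis. For each basis vector v_i, ℓ(v_i) = <v_i, a> is a linear equation in the a_j's. Collect the n equations into a matrix system V a = ℓ, where row i of V is v_i (expressed in the standard basis). Since V is invertible (lower-triangular with 1s on the diagonal, up to permutation), solve by back-substitution:
  V =
[[1, 0, 0],
 [1, 1, 0],
 [1, 1, 1]]
  V a = (-2, 0, 2)
Solving gives a = (-2, 2, 2).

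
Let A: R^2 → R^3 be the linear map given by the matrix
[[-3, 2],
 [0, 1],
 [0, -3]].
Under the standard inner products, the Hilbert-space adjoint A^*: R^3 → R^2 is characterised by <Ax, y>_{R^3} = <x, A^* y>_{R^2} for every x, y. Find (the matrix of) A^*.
A^* = A^T =
[[-3, 0, 0],
 [2, 1, -3]]

For real matrices with standard dot products, the defining identity <Ax, y> = <x, A^* y> gives (Ax)^T y = x^T (A^*) y, i.e. x^T A^T y = x^T (A^*) y. Since this holds for all x, y, we must have A^* = A^T. Therefore
A^* =
[[-3, 0, 0],
 [2, 1, -3]].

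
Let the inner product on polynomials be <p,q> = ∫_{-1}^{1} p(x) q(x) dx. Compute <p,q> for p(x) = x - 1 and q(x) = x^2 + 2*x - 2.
<p,q> = 14/3

Expand the product: p(x)·q(x) = x^3 + x^2 - 4*x + 2.
∫_{-1}^{1} of each monomial x^k gives [2/(k+1) if k even, 0 if k odd]. Integrating term-by-term (or equivalently evaluating the antiderivative F(x) = x^4/4 + x^3/3 - 2*x^2 + 2*x at the endpoints):
  F(1) − F(−1) = 7/12 − (-49/12) = 14/3.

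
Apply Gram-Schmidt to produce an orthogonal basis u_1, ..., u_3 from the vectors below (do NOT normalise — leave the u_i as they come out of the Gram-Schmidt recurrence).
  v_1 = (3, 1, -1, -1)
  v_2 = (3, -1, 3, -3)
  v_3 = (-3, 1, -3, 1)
Orthogonal basis:
  u_1 = (3, 1, -1, -1)
  u_2 = (1, -5/3, 11/3, -7/3)
  u_3 = (-12/17, 3/17, -10/17, -23/17)

Apply the Gram-Schmidt recurrence
  u_1 = v_1
  u_i = v_i − Σ_{j<i} ((v_i · u_j) / (u_j · u_j)) · u_j.

Step by step this gives:
  u_1 = (3, 1, -1, -1)
  u_2 = (1, -5/3, 11/3, -7/3)
  u_3 = (-12/17, 3/17, -10/17, -23/17)

Orthogonality check:
  u_2 · u_1 = 0 (should be 0)
  u_3 · u_1 = 0 (should be 0)
  u_3 · u_2 = 0 (should be 0)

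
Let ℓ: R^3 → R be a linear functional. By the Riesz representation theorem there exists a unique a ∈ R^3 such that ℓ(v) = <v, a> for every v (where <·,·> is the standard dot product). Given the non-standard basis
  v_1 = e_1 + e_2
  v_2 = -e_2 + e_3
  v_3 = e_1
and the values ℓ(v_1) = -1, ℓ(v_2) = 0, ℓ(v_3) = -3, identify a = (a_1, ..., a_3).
a = (-3, 2, 2)

Write a = (a_1, ..., a_3) in the standard basis. For each basis vector v_i, ℓ(v_i) = <v_i, a> is a linear equation in the a_j's. Collect the n equations into a matrix system V a = ℓ, where row i of V is v_i (expressed in the standard basis). Since V is invertible (lower-triangular with 1s on the diagonal, up to permutation), solve by back-substitution:
  V =
[[1, 1, 0],
 [0, -1, 1],
 [1, 0, 0]]
  V a = (-1, 0, -3)
Solving gives a = (-3, 2, 2).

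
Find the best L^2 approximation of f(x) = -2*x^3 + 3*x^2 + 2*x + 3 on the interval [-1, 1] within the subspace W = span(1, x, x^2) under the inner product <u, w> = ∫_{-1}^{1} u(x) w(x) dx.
g(x) = 3*x^2 + 4*x/5 + 3

The best approximation g ∈ W is the orthogonal projection of f onto W. Writing g = a_0 + a_1 x + a_2 x^2, the coefficients solve the normal equations G · a = b where
  G_{ij} = <φ_i, φ_j> and b_i = <f, φ_i>, with φ_0 = 1, φ_1 = x, φ_2 = x^2.
G =
  [2, 0, 2/3]
  [0, 2/3, 0]
  [2/3, 0, 2/5],
b = (8, 8/15, 16/5).
Solving gives a_0 = 3, a_1 = 4/5, a_2 = 3, so
  g(x) = 3*x^2 + 4*x/5 + 3.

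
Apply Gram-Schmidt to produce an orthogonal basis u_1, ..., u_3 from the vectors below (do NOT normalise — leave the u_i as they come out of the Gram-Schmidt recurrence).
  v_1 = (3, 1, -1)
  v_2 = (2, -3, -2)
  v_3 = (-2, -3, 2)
Orthogonal basis:
  u_1 = (3, 1, -1)
  u_2 = (7/11, -38/11, -17/11)
  u_3 = (20/27, -16/27, 44/27)

Apply the Gram-Schmidt recurrence
  u_1 = v_1
  u_i = v_i − Σ_{j<i} ((v_i · u_j) / (u_j · u_j)) · u_j.

Step by step this gives:
  u_1 = (3, 1, -1)
  u_2 = (7/11, -38/11, -17/11)
  u_3 = (20/27, -16/27, 44/27)

Orthogonality check:
  u_2 · u_1 = 0 (should be 0)
  u_3 · u_1 = 0 (should be 0)
  u_3 · u_2 = 0 (should be 0)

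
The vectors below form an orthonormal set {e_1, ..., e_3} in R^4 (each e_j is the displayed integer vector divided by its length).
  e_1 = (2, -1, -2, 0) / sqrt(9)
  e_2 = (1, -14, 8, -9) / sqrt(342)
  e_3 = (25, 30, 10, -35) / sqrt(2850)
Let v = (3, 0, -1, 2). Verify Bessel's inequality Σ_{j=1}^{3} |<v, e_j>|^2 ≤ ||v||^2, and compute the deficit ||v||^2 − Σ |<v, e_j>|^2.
Σ |<v, e_j>|^2 = 26/3; ||v||^2 = 14; deficit = 16/3

Write each e_j = u_j / sqrt(<u_j, u_j>) where u_j is the displayed integer vector. Then <v, e_j> = <v, u_j> / sqrt(<u_j, u_j>), so |<v, e_j>|^2 = <v, u_j>^2 / <u_j, u_j>.
Coefficients: <v, e_1> = 8/sqrt(9), <v, e_2> = -23/sqrt(342), <v, e_3> = -5/sqrt(2850).
Square and sum: Σ |<v, e_j>|^2 = 26/3.
Compute ||v||^2 = v·v = 14.
Deficit = 14 − 26/3 = 16/3 ≥ 0, confirming Bessel's inequality. (The deficit equals ||v − Σ <v,e_j> e_j||^2, the squared distance from v to span{e_j}.)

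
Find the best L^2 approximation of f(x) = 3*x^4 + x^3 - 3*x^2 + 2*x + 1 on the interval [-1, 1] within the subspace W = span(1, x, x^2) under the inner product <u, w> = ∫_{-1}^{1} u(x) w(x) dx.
g(x) = -3*x^2/7 + 13*x/5 + 26/35

The best approximation g ∈ W is the orthogonal projection of f onto W. Writing g = a_0 + a_1 x + a_2 x^2, the coefficients solve the normal equations G · a = b where
  G_{ij} = <φ_i, φ_j> and b_i = <f, φ_i>, with φ_0 = 1, φ_1 = x, φ_2 = x^2.
G =
  [2, 0, 2/3]
  [0, 2/3, 0]
  [2/3, 0, 2/5],
b = (6/5, 26/15, 34/105).
Solving gives a_0 = 26/35, a_1 = 13/5, a_2 = -3/7, so
  g(x) = -3*x^2/7 + 13*x/5 + 26/35.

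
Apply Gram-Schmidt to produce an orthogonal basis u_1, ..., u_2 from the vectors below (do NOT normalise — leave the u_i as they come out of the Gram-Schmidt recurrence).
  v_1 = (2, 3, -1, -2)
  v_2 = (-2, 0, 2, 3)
Orthogonal basis:
  u_1 = (2, 3, -1, -2)
  u_2 = (-2/3, 2, 4/3, 5/3)

Apply the Gram-Schmidt recurrence
  u_1 = v_1
  u_i = v_i − Σ_{j<i} ((v_i · u_j) / (u_j · u_j)) · u_j.

Step by step this gives:
  u_1 = (2, 3, -1, -2)
  u_2 = (-2/3, 2, 4/3, 5/3)

Orthogonality check:
  u_2 · u_1 = 0 (should be 0)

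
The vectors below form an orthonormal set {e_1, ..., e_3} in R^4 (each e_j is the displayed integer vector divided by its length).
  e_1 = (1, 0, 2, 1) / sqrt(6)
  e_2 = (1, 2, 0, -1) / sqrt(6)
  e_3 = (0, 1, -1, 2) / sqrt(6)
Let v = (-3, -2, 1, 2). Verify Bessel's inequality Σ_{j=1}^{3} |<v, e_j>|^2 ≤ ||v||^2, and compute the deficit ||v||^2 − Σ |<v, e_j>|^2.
Σ |<v, e_j>|^2 = 83/6; ||v||^2 = 18; deficit = 25/6

Write each e_j = u_j / sqrt(<u_j, u_j>) where u_j is the displayed integer vector. Then <v, e_j> = <v, u_j> / sqrt(<u_j, u_j>), so |<v, e_j>|^2 = <v, u_j>^2 / <u_j, u_j>.
Coefficients: <v, e_1> = 1/sqrt(6), <v, e_2> = -9/sqrt(6), <v, e_3> = 1/sqrt(6).
Square and sum: Σ |<v, e_j>|^2 = 83/6.
Compute ||v||^2 = v·v = 18.
Deficit = 18 − 83/6 = 25/6 ≥ 0, confirming Bessel's inequality. (The deficit equals ||v − Σ <v,e_j> e_j||^2, the squared distance from v to span{e_j}.)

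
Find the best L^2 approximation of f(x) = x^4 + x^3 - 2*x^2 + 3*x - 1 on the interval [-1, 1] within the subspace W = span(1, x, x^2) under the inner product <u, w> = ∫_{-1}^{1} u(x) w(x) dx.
g(x) = -8*x^2/7 + 18*x/5 - 38/35

The best approximation g ∈ W is the orthogonal projection of f onto W. Writing g = a_0 + a_1 x + a_2 x^2, the coefficients solve the normal equations G · a = b where
  G_{ij} = <φ_i, φ_j> and b_i = <f, φ_i>, with φ_0 = 1, φ_1 = x, φ_2 = x^2.
G =
  [2, 0, 2/3]
  [0, 2/3, 0]
  [2/3, 0, 2/5],
b = (-44/15, 12/5, -124/105).
Solving gives a_0 = -38/35, a_1 = 18/5, a_2 = -8/7, so
  g(x) = -8*x^2/7 + 18*x/5 - 38/35.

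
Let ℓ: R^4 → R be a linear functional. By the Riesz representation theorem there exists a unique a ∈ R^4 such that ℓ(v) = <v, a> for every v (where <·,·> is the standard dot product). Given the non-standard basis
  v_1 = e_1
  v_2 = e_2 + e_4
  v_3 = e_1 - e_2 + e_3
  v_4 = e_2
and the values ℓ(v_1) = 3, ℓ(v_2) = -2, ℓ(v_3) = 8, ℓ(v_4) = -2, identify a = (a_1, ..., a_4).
a = (3, -2, 3, 0)

Write a = (a_1, ..., a_4) in the standard basis. For each basis vector v_i, ℓ(v_i) = <v_i, a> is a linear equation in the a_j's. Collect the n equations into a matrix system V a = ℓ, where row i of V is v_i (expressed in the standard basis). Since V is invertible (lower-triangular with 1s on the diagonal, up to permutation), solve by back-substitution:
  V =
[[1, 0, 0, 0],
 [0, 1, 0, 1],
 [1, -1, 1, 0],
 [0, 1, 0, 0]]
  V a = (3, -2, 8, -2)
Solving gives a = (3, -2, 3, 0).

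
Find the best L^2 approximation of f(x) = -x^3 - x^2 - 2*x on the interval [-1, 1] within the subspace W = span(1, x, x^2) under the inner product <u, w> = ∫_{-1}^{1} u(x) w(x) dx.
g(x) = -x^2 - 13*x/5

The best approximation g ∈ W is the orthogonal projection of f onto W. Writing g = a_0 + a_1 x + a_2 x^2, the coefficients solve the normal equations G · a = b where
  G_{ij} = <φ_i, φ_j> and b_i = <f, φ_i>, with φ_0 = 1, φ_1 = x, φ_2 = x^2.
G =
  [2, 0, 2/3]
  [0, 2/3, 0]
  [2/3, 0, 2/5],
b = (-2/3, -26/15, -2/5).
Solving gives a_0 = 0, a_1 = -13/5, a_2 = -1, so
  g(x) = -x^2 - 13*x/5.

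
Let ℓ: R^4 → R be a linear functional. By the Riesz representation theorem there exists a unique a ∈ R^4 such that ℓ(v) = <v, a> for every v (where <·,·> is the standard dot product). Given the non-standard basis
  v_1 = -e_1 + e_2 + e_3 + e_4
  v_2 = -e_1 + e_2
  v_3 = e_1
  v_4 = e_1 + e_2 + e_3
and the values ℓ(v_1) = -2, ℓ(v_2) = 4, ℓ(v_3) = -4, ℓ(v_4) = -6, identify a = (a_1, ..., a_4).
a = (-4, 0, -2, -4)

Write a = (a_1, ..., a_4) in the standard basis. For each basis vector v_i, ℓ(v_i) = <v_i, a> is a linear equation in the a_j's. Collect the n equations into a matrix system V a = ℓ, where row i of V is v_i (expressed in the standard basis). Since V is invertible (lower-triangular with 1s on the diagonal, up to permutation), solve by back-substitution:
  V =
[[-1, 1, 1, 1],
 [-1, 1, 0, 0],
 [1, 0, 0, 0],
 [1, 1, 1, 0]]
  V a = (-2, 4, -4, -6)
Solving gives a = (-4, 0, -2, -4).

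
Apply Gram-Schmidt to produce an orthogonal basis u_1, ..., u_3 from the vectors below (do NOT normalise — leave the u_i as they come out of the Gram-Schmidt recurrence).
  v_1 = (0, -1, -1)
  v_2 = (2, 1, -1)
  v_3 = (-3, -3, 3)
Orthogonal basis:
  u_1 = (0, -1, -1)
  u_2 = (2, 1, -1)
  u_3 = (1, -1, 1)

Apply the Gram-Schmidt recurrence
  u_1 = v_1
  u_i = v_i − Σ_{j<i} ((v_i · u_j) / (u_j · u_j)) · u_j.

Step by step this gives:
  u_1 = (0, -1, -1)
  u_2 = (2, 1, -1)
  u_3 = (1, -1, 1)

Orthogonality check:
  u_2 · u_1 = 0 (should be 0)
  u_3 · u_1 = 0 (should be 0)
  u_3 · u_2 = 0 (should be 0)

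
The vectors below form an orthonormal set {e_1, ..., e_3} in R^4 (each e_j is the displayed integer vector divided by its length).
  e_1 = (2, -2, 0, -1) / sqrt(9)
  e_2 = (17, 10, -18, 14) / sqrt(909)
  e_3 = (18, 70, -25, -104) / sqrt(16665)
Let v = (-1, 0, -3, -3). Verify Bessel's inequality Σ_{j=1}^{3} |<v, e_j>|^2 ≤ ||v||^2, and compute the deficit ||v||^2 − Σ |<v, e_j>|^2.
Σ |<v, e_j>|^2 = 457/55; ||v||^2 = 19; deficit = 588/55

Write each e_j = u_j / sqrt(<u_j, u_j>) where u_j is the displayed integer vector. Then <v, e_j> = <v, u_j> / sqrt(<u_j, u_j>), so |<v, e_j>|^2 = <v, u_j>^2 / <u_j, u_j>.
Coefficients: <v, e_1> = 1/sqrt(9), <v, e_2> = -5/sqrt(909), <v, e_3> = 369/sqrt(16665).
Square and sum: Σ |<v, e_j>|^2 = 457/55.
Compute ||v||^2 = v·v = 19.
Deficit = 19 − 457/55 = 588/55 ≥ 0, confirming Bessel's inequality. (The deficit equals ||v − Σ <v,e_j> e_j||^2, the squared distance from v to span{e_j}.)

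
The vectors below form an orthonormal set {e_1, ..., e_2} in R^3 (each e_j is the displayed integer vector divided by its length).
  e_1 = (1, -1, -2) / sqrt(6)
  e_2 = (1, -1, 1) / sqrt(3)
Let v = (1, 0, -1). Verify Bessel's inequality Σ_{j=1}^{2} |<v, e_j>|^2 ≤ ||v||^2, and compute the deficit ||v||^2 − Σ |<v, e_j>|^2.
Σ |<v, e_j>|^2 = 3/2; ||v||^2 = 2; deficit = 1/2

Write each e_j = u_j / sqrt(<u_j, u_j>) where u_j is the displayed integer vector. Then <v, e_j> = <v, u_j> / sqrt(<u_j, u_j>), so |<v, e_j>|^2 = <v, u_j>^2 / <u_j, u_j>.
Coefficients: <v, e_1> = 3/sqrt(6), <v, e_2> = 0/sqrt(3).
Square and sum: Σ |<v, e_j>|^2 = 3/2.
Compute ||v||^2 = v·v = 2.
Deficit = 2 − 3/2 = 1/2 ≥ 0, confirming Bessel's inequality. (The deficit equals ||v − Σ <v,e_j> e_j||^2, the squared distance from v to span{e_j}.)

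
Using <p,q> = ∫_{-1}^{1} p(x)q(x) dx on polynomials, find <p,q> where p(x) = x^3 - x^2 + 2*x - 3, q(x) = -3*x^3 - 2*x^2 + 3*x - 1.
<p,q> = 1408/105

Expand the product: p(x)·q(x) = -3*x^6 + x^5 - x^4 + x^3 + 13*x^2 - 11*x + 3.
∫_{-1}^{1} of each monomial x^k gives [2/(k+1) if k even, 0 if k odd]. Integrating term-by-term (or equivalently evaluating the antiderivative F(x) = -3*x^7/7 + x^6/6 - x^5/5 + x^4/4 + 13*x^3/3 - 11*x^2/2 + 3*x at the endpoints):
  F(1) − F(−1) = 227/140 − (-4951/420) = 1408/105.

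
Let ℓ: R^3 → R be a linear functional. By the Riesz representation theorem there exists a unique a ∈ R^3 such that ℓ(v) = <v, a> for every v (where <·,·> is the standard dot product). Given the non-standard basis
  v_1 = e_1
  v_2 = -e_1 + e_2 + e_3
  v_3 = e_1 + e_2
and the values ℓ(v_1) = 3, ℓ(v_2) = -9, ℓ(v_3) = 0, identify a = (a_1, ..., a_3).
a = (3, -3, -3)

Write a = (a_1, ..., a_3) in the standard basis. For each basis vector v_i, ℓ(v_i) = <v_i, a> is a linear equation in the a_j's. Collect the n equations into a matrix system V a = ℓ, where row i of V is v_i (expressed in the standard basis). Since V is invertible (lower-triangular with 1s on the diagonal, up to permutation), solve by back-substitution:
  V =
[[1, 0, 0],
 [-1, 1, 1],
 [1, 1, 0]]
  V a = (3, -9, 0)
Solving gives a = (3, -3, -3).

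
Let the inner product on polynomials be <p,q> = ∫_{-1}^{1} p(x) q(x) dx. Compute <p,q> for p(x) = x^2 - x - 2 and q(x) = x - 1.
<p,q> = 8/3

Expand the product: p(x)·q(x) = x^3 - 2*x^2 - x + 2.
∫_{-1}^{1} of each monomial x^k gives [2/(k+1) if k even, 0 if k odd]. Integrating term-by-term (or equivalently evaluating the antiderivative F(x) = x^4/4 - 2*x^3/3 - x^2/2 + 2*x at the endpoints):
  F(1) − F(−1) = 13/12 − (-19/12) = 8/3.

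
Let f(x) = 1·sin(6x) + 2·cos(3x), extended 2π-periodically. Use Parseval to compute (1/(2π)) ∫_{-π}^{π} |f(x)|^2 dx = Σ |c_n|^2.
Σ |c_n|^2 = 5/2

Expand |f|^2 and use orthogonality of {sin(nx), cos(mx)} on [-π, π]:
  ∫_{-π}^{π} sin(nx)^2 dx = π, ∫ cos(mx)^2 dx = π, and cross terms integrate to 0.
So ∫_{-π}^{π} f(x)^2 dx = 1^2 · π + 2^2 · π = (1 + 4)π.
Divide by 2π: (1 + 4)/2 = 5/2.
By Parseval, this equals Σ |c_n|^2.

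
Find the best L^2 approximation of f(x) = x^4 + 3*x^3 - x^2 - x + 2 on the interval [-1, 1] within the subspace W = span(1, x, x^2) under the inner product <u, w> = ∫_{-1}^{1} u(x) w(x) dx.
g(x) = -x^2/7 + 4*x/5 + 67/35

The best approximation g ∈ W is the orthogonal projection of f onto W. Writing g = a_0 + a_1 x + a_2 x^2, the coefficients solve the normal equations G · a = b where
  G_{ij} = <φ_i, φ_j> and b_i = <f, φ_i>, with φ_0 = 1, φ_1 = x, φ_2 = x^2.
G =
  [2, 0, 2/3]
  [0, 2/3, 0]
  [2/3, 0, 2/5],
b = (56/15, 8/15, 128/105).
Solving gives a_0 = 67/35, a_1 = 4/5, a_2 = -1/7, so
  g(x) = -x^2/7 + 4*x/5 + 67/35.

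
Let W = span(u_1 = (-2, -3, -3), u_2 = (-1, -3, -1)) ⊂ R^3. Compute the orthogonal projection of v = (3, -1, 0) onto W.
proj_W(v) = (12/23, -27/46, 57/46)

Set up U = [u_1 | ... | u_2] ∈ R^(3×2). The projector onto W = col(U) is P = U (U^T U)^(-1) U^T.
Compute U^T U =
  [22, 14]
  [14, 11],
and U^T v = (-3, 0).
Solve U^T U · c = U^T v for the coefficients: c = (-33/46, 21/23). The projection is proj_W(v) = U c.
Check: (v - proj_W(v)) · u_1 = 0  (should be 0).
Check: (v - proj_W(v)) · u_2 = 0  (should be 0).
Result: proj_W(v) = (12/23, -27/46, 57/46).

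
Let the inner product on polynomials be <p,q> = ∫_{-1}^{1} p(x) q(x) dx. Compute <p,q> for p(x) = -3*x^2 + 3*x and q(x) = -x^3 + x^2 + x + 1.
<p,q> = -12/5

Expand the product: p(x)·q(x) = 3*x^5 - 6*x^4 + 3*x.
∫_{-1}^{1} of each monomial x^k gives [2/(k+1) if k even, 0 if k odd]. Integrating term-by-term (or equivalently evaluating the antiderivative F(x) = x^6/2 - 6*x^5/5 + 3*x^2/2 at the endpoints):
  F(1) − F(−1) = 4/5 − (16/5) = -12/5.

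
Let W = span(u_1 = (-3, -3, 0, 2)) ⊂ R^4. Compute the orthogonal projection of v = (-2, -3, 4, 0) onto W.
proj_W(v) = (-45/22, -45/22, 0, 15/11)

Set up U = [u_1 | ... | u_1] ∈ R^(4×1). The projector onto W = col(U) is P = U (U^T U)^(-1) U^T.
Compute U^T U =
  [22],
and U^T v = (15).
Solve U^T U · c = U^T v for the coefficients: c = (15/22). The projection is proj_W(v) = U c.
Check: (v - proj_W(v)) · u_1 = 0  (should be 0).
Result: proj_W(v) = (-45/22, -45/22, 0, 15/11).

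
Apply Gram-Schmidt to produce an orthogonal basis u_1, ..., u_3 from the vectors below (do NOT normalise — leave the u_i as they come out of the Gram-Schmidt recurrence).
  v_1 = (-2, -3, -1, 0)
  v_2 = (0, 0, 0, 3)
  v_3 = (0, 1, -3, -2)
Orthogonal basis:
  u_1 = (-2, -3, -1, 0)
  u_2 = (0, 0, 0, 3)
  u_3 = (0, 1, -3, 0)

Apply the Gram-Schmidt recurrence
  u_1 = v_1
  u_i = v_i − Σ_{j<i} ((v_i · u_j) / (u_j · u_j)) · u_j.

Step by step this gives:
  u_1 = (-2, -3, -1, 0)
  u_2 = (0, 0, 0, 3)
  u_3 = (0, 1, -3, 0)

Orthogonality check:
  u_2 · u_1 = 0 (should be 0)
  u_3 · u_1 = 0 (should be 0)
  u_3 · u_2 = 0 (should be 0)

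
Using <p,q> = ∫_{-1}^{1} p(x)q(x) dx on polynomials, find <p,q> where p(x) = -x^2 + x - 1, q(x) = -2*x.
<p,q> = -4/3

Expand the product: p(x)·q(x) = 2*x^3 - 2*x^2 + 2*x.
∫_{-1}^{1} of each monomial x^k gives [2/(k+1) if k even, 0 if k odd]. Integrating term-by-term (or equivalently evaluating the antiderivative F(x) = x^4/2 - 2*x^3/3 + x^2 at the endpoints):
  F(1) − F(−1) = 5/6 − (13/6) = -4/3.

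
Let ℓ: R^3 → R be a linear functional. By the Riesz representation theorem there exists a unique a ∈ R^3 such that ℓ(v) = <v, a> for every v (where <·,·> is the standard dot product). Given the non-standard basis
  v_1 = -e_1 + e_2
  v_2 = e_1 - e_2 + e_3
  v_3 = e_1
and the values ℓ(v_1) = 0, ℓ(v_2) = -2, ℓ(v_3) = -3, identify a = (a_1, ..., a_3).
a = (-3, -3, -2)

Write a = (a_1, ..., a_3) in the standard basis. For each basis vector v_i, ℓ(v_i) = <v_i, a> is a linear equation in the a_j's. Collect the n equations into a matrix system V a = ℓ, where row i of V is v_i (expressed in the standard basis). Since V is invertible (lower-triangular with 1s on the diagonal, up to permutation), solve by back-substitution:
  V =
[[-1, 1, 0],
 [1, -1, 1],
 [1, 0, 0]]
  V a = (0, -2, -3)
Solving gives a = (-3, -3, -2).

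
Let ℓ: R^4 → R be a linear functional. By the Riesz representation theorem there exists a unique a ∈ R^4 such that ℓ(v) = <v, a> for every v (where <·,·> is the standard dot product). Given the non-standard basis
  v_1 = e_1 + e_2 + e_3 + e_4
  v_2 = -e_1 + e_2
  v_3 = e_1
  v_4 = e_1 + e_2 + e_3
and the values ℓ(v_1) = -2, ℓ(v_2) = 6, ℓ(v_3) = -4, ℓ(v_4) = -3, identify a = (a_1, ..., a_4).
a = (-4, 2, -1, 1)

Write a = (a_1, ..., a_4) in the standard basis. For each basis vector v_i, ℓ(v_i) = <v_i, a> is a linear equation in the a_j's. Collect the n equations into a matrix system V a = ℓ, where row i of V is v_i (expressed in the standard basis). Since V is invertible (lower-triangular with 1s on the diagonal, up to permutation), solve by back-substitution:
  V =
[[1, 1, 1, 1],
 [-1, 1, 0, 0],
 [1, 0, 0, 0],
 [1, 1, 1, 0]]
  V a = (-2, 6, -4, -3)
Solving gives a = (-4, 2, -1, 1).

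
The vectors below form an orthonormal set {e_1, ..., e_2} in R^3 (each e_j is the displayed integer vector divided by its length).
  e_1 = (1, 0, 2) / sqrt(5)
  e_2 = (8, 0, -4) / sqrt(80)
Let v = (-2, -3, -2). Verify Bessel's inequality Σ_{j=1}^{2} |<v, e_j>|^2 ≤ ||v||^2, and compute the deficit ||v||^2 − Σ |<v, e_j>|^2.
Σ |<v, e_j>|^2 = 8; ||v||^2 = 17; deficit = 9

Write each e_j = u_j / sqrt(<u_j, u_j>) where u_j is the displayed integer vector. Then <v, e_j> = <v, u_j> / sqrt(<u_j, u_j>), so |<v, e_j>|^2 = <v, u_j>^2 / <u_j, u_j>.
Coefficients: <v, e_1> = -6/sqrt(5), <v, e_2> = -8/sqrt(80).
Square and sum: Σ |<v, e_j>|^2 = 8.
Compute ||v||^2 = v·v = 17.
Deficit = 17 − 8 = 9 ≥ 0, confirming Bessel's inequality. (The deficit equals ||v − Σ <v,e_j> e_j||^2, the squared distance from v to span{e_j}.)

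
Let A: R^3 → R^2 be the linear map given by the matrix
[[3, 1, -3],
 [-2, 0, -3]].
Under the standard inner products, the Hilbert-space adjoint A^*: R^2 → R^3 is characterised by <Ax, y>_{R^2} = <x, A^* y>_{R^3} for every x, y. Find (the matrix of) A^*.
A^* = A^T =
[[3, -2],
 [1, 0],
 [-3, -3]]

For real matrices with standard dot products, the defining identity <Ax, y> = <x, A^* y> gives (Ax)^T y = x^T (A^*) y, i.e. x^T A^T y = x^T (A^*) y. Since this holds for all x, y, we must have A^* = A^T. Therefore
A^* =
[[3, -2],
 [1, 0],
 [-3, -3]].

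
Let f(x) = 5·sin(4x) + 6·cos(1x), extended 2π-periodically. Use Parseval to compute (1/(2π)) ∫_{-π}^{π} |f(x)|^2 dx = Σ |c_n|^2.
Σ |c_n|^2 = 61/2

Expand |f|^2 and use orthogonality of {sin(nx), cos(mx)} on [-π, π]:
  ∫_{-π}^{π} sin(nx)^2 dx = π, ∫ cos(mx)^2 dx = π, and cross terms integrate to 0.
So ∫_{-π}^{π} f(x)^2 dx = 5^2 · π + 6^2 · π = (25 + 36)π.
Divide by 2π: (25 + 36)/2 = 61/2.
By Parseval, this equals Σ |c_n|^2.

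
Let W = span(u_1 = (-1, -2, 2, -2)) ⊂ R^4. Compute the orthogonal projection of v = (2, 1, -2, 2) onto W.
proj_W(v) = (12/13, 24/13, -24/13, 24/13)

Set up U = [u_1 | ... | u_1] ∈ R^(4×1). The projector onto W = col(U) is P = U (U^T U)^(-1) U^T.
Compute U^T U =
  [13],
and U^T v = (-12).
Solve U^T U · c = U^T v for the coefficients: c = (-12/13). The projection is proj_W(v) = U c.
Check: (v - proj_W(v)) · u_1 = 0  (should be 0).
Result: proj_W(v) = (12/13, 24/13, -24/13, 24/13).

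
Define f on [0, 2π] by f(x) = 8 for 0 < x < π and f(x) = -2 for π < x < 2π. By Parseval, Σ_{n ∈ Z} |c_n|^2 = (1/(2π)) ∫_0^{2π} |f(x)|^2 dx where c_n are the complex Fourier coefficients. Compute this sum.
Σ |c_n|^2 = 34

Parseval equates the L^2 energy of f (normalised by 1/(2π)) with the ℓ^2 sum of its Fourier coefficients: (1/(2π)) ∫_0^{2π} |f|^2 = Σ |c_n|^2.
Compute the left side: (1/(2π)) [∫_0^π 8^2 dx + ∫_π^{2π} (-2)^2 dx] = (1/(2π)) · (64π + 4π) = (64 + 4)/2 = 34.
So Σ_{n ∈ Z} |c_n|^2 = 34.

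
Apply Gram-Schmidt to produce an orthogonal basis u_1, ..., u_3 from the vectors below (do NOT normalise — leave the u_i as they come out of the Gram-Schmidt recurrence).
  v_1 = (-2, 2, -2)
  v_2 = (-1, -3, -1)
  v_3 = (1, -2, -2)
Orthogonal basis:
  u_1 = (-2, 2, -2)
  u_2 = (-4/3, -8/3, -4/3)
  u_3 = (3/2, 0, -3/2)

Apply the Gram-Schmidt recurrence
  u_1 = v_1
  u_i = v_i − Σ_{j<i} ((v_i · u_j) / (u_j · u_j)) · u_j.

Step by step this gives:
  u_1 = (-2, 2, -2)
  u_2 = (-4/3, -8/3, -4/3)
  u_3 = (3/2, 0, -3/2)

Orthogonality check:
  u_2 · u_1 = 0 (should be 0)
  u_3 · u_1 = 0 (should be 0)
  u_3 · u_2 = 0 (should be 0)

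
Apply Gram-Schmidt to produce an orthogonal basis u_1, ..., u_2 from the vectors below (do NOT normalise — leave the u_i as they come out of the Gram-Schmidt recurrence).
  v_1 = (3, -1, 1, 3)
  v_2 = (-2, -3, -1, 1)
Orthogonal basis:
  u_1 = (3, -1, 1, 3)
  u_2 = (-37/20, -61/20, -19/20, 23/20)

Apply the Gram-Schmidt recurrence
  u_1 = v_1
  u_i = v_i − Σ_{j<i} ((v_i · u_j) / (u_j · u_j)) · u_j.

Step by step this gives:
  u_1 = (3, -1, 1, 3)
  u_2 = (-37/20, -61/20, -19/20, 23/20)

Orthogonality check:
  u_2 · u_1 = 0 (should be 0)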